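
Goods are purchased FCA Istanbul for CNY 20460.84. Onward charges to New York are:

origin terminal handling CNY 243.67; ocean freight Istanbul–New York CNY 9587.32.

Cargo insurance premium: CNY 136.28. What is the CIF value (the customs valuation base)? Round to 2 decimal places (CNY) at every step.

CIF value: CNY 30428.11

CIF = FCA price + pre-shipment costs + freight + insurance
CIF = 20460.84 + 243.67 + 9587.32 + 136.28 = 30428.11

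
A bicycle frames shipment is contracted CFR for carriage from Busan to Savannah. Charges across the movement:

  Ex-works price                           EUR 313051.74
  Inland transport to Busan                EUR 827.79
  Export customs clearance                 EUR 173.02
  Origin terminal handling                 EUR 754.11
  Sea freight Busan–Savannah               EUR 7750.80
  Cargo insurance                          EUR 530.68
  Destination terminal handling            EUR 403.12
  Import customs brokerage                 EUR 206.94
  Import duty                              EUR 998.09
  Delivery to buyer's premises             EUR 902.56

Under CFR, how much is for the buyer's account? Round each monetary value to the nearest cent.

Buyer's account: EUR 3041.39

CFR: the seller pays costs through ocean freight to the destination port, but not insurance.
Seller's account: goods 313051.74 + inland to port 827.79 + export clearance 173.02 + origin terminal 754.11 + freight 7750.80 = 322557.46
Buyer's account: insurance 530.68 + destination terminal 403.12 + brokerage 206.94 + duty 998.09 + delivery 902.56 = 3041.39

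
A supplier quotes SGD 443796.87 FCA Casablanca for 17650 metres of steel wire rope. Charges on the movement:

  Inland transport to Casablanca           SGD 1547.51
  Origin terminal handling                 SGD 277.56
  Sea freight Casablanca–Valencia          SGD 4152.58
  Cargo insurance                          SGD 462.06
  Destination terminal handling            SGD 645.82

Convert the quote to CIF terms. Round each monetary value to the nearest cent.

CIF price: SGD 448689.07

Not relevant to the conversion: inland to port — on the seller under both FCA and CIF; already in the FCA price and stays in the CIF price. destination terminal — on the buyer under both terms; not part of either seller's price.
From FCA to CIF, the seller additionally bears: origin terminal, freight, insurance.
CIF price = 443796.87 + 277.56 + 4152.58 + 462.06 = 448689.07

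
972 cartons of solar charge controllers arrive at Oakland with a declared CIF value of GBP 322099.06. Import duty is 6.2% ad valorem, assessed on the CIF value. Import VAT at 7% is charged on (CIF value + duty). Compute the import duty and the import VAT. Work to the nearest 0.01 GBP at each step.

Import duty = 322099.06 × 6.2% = 19970.14
VAT base = CIF + duty = 322099.06 + 19970.14 = 342069.20
Import VAT = 342069.20 × 7% = 23944.84

Import duty: GBP 19970.14; import VAT: GBP 23944.84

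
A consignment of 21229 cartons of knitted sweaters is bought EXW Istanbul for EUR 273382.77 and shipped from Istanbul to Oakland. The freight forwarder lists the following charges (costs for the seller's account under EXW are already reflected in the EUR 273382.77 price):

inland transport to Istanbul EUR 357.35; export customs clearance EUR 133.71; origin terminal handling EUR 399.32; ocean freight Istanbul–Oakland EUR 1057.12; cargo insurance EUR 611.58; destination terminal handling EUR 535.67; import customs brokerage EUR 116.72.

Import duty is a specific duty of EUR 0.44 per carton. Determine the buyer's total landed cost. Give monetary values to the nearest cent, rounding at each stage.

Total landed cost: EUR 285935.00

EXW: the seller makes goods available at their premises; the buyer bears all onward costs.
CIF value = EXW price + inland to port + export clearance + origin terminal + freight + insurance = 273382.77 + 357.35 + 133.71 + 399.32 + 1057.12 + 611.58 = 275941.85
Import duty = 21229 × 0.44 = 9340.76
Buyer bears: inland to port 357.35 + export clearance 133.71 + origin terminal 399.32 + freight 1057.12 + insurance 611.58 + destination terminal 535.67 + brokerage 116.72 + duty 9340.76 = 12552.23
Landed cost = invoice 273382.77 + 12552.23 = 285935.00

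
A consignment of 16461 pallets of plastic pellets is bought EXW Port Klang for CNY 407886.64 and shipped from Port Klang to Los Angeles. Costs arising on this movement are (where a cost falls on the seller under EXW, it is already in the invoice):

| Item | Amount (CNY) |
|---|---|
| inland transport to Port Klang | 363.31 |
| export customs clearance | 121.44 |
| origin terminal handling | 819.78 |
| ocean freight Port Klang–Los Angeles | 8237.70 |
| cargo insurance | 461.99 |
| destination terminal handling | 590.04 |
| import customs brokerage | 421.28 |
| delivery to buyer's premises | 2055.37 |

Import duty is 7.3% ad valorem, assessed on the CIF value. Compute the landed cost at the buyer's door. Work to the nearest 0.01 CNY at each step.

Total landed cost: CNY 451463.58

EXW: the seller makes goods available at their premises; the buyer bears all onward costs.
CIF value = EXW price + inland to port + export clearance + origin terminal + freight + insurance = 407886.64 + 363.31 + 121.44 + 819.78 + 8237.70 + 461.99 = 417890.86
Import duty = 417890.86 × 7.3% = 30506.03
Buyer bears: inland to port 363.31 + export clearance 121.44 + origin terminal 819.78 + freight 8237.70 + insurance 461.99 + destination terminal 590.04 + brokerage 421.28 + delivery 2055.37 + duty 30506.03 = 43576.94
Landed cost = invoice 407886.64 + 43576.94 = 451463.58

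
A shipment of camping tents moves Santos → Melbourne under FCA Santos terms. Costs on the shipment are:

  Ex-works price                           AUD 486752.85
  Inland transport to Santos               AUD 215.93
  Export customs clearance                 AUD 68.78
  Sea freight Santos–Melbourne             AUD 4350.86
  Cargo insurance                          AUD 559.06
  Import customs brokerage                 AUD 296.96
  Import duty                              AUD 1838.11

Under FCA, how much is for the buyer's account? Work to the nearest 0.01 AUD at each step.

Buyer's account: AUD 7044.99

FCA: the seller delivers export-cleared goods to the carrier; the buyer bears costs from that point.
Seller's account: goods 486752.85 + inland to port 215.93 + export clearance 68.78 = 487037.56
Buyer's account: freight 4350.86 + insurance 559.06 + brokerage 296.96 + duty 1838.11 = 7044.99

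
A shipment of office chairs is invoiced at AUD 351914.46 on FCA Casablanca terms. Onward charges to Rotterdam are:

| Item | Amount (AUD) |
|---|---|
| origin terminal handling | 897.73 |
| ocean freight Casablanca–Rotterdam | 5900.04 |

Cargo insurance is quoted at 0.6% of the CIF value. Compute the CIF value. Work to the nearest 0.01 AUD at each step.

Let C be the CIF value. C = FCA price + pre-shipment costs + freight + 0.6% × C
C − 0.6% × C = 351914.46 + 897.73 + 5900.04
0.994 × C = 358712.23
C = 358712.23 / 0.994 = 360877.49
Insurance premium = 0.6% × 360877.49 = 2165.26

CIF value: AUD 360877.49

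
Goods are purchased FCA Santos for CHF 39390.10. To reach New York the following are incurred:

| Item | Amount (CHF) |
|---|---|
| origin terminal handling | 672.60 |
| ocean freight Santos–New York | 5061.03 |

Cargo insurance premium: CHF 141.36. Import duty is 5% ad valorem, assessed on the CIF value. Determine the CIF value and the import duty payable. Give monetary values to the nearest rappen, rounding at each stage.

CIF value: CHF 45265.09; import duty: CHF 2263.25

CIF = FCA price + pre-shipment costs + freight + insurance
CIF = 39390.10 + 672.60 + 5061.03 + 141.36 = 45265.09
Import duty = 45265.09 × 5% = 2263.25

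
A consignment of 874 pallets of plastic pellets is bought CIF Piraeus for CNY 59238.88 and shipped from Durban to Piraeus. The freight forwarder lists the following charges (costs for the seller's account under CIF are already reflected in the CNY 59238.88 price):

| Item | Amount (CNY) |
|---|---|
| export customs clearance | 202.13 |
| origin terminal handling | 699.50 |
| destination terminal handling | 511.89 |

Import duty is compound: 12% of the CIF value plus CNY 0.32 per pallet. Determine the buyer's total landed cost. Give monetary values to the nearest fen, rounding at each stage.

CIF: the seller pays costs through ocean freight and marine insurance to the destination port.
Already in the invoice (seller's account under CIF): export clearance, origin terminal — exclude.
The CIF price already equals the CIF value: 59238.88
Ad valorem component: 59238.88 × 12% = 7108.67
Specific component: 874 × 0.32 = 279.68
Import duty = 7108.67 + 279.68 = 7388.35
Buyer bears: destination terminal 511.89 + duty 7388.35 = 7900.24
Landed cost = invoice 59238.88 + 7900.24 = 67139.12

Total landed cost: CNY 67139.12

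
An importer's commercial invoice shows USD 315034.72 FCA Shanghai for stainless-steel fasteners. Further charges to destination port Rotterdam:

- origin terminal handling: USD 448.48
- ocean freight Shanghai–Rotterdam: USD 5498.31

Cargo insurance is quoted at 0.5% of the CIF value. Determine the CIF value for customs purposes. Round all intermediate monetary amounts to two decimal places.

Let C be the CIF value. C = FCA price + pre-shipment costs + freight + 0.5% × C
C − 0.5% × C = 315034.72 + 448.48 + 5498.31
0.995 × C = 320981.51
C = 320981.51 / 0.995 = 322594.48
Insurance premium = 0.5% × 322594.48 = 1612.97

CIF value: USD 322594.48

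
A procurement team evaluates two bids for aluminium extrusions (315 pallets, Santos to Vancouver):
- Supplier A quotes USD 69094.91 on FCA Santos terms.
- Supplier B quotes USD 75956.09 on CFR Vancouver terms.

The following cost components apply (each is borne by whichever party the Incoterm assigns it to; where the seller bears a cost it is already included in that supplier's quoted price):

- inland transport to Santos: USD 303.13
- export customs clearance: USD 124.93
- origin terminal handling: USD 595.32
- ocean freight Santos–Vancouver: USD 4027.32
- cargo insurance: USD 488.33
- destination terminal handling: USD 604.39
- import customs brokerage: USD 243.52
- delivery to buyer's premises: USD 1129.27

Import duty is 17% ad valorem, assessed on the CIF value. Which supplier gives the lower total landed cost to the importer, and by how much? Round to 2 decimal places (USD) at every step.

Supplier A is cheaper by USD 2619.09

Supplier A (FCA):
CIF value = FCA price + origin terminal + freight + insurance = 69094.91 + 595.32 + 4027.32 + 488.33 = 74205.88
Import duty = 74205.88 × 17% = 12615.00
Buyer bears (A): 595.32 + 4027.32 + 488.33 + 604.39 + 243.52 + 1129.27 = 7088.15
Landed cost (A) = invoice 69094.91 + 7088.15 + duty 12615.00 = 88798.06
Supplier B (CFR):
CIF value = CFR price + insurance = 75956.09 + 488.33 = 76444.42
Import duty = 76444.42 × 17% = 12995.55
Buyer bears (B): 488.33 + 604.39 + 243.52 + 1129.27 = 2465.51
Landed cost (B) = invoice 75956.09 + 2465.51 + duty 12995.55 = 91417.15
Difference = |88798.06 − 91417.15| = 2619.09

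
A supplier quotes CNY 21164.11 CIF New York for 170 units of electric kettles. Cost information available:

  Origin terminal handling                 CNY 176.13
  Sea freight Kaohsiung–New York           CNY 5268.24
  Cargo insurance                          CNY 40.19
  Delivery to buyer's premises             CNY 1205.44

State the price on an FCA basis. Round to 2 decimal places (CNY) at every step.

Not relevant to the conversion: delivery — on the buyer under both terms; not part of either seller's price.
From CIF to FCA, the seller no longer bears: origin terminal, freight, insurance.
FCA price = 21164.11 − 176.13 − 5268.24 − 40.19 = 15679.55

FCA price: CNY 15679.55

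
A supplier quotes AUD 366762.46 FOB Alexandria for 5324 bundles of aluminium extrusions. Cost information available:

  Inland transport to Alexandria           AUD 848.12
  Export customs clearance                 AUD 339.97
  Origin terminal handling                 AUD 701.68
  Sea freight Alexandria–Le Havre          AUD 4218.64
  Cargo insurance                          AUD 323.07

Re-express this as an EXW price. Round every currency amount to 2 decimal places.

Not relevant to the conversion: freight, insurance — on the buyer under both terms; not part of either seller's price.
From FOB to EXW, the seller no longer bears: inland to port, export clearance, origin terminal.
EXW price = 366762.46 − 848.12 − 339.97 − 701.68 = 364872.69

EXW price: AUD 364872.69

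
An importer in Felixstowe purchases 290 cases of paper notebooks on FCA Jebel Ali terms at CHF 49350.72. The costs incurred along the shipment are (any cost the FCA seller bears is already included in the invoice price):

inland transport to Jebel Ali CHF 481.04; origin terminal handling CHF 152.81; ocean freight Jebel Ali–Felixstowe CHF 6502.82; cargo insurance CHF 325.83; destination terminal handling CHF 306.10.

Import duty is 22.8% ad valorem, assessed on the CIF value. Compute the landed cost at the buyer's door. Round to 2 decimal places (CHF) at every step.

Total landed cost: CHF 69482.02

FCA: the seller delivers export-cleared goods to the carrier; the buyer bears costs from that point.
Already in the invoice (seller's account under FCA): inland to port — exclude.
CIF value = FCA price + origin terminal + freight + insurance = 49350.72 + 152.81 + 6502.82 + 325.83 = 56332.18
Import duty = 56332.18 × 22.8% = 12843.74
Buyer bears: origin terminal 152.81 + freight 6502.82 + insurance 325.83 + destination terminal 306.10 + duty 12843.74 = 20131.30
Landed cost = invoice 49350.72 + 20131.30 = 69482.02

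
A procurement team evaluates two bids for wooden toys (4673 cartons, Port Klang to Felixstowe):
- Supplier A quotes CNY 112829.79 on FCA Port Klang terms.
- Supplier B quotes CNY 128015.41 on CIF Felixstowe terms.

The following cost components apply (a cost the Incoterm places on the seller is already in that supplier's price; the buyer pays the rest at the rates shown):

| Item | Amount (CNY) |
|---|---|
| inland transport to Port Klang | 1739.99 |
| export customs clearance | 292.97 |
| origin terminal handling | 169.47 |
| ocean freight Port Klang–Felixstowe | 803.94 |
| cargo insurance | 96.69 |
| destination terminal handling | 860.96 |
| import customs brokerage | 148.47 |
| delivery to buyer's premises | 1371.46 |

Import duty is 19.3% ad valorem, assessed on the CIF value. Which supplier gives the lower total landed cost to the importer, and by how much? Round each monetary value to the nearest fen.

Supplier A (FCA):
CIF value = FCA price + origin terminal + freight + insurance = 112829.79 + 169.47 + 803.94 + 96.69 = 113899.89
Import duty = 113899.89 × 19.3% = 21982.68
Buyer bears (A): 169.47 + 803.94 + 96.69 + 860.96 + 148.47 + 1371.46 = 3450.99
Landed cost (A) = invoice 112829.79 + 3450.99 + duty 21982.68 = 138263.46
Supplier B (CIF):
The CIF price already equals the CIF value: 128015.41
Import duty = 128015.41 × 19.3% = 24706.97
Buyer bears (B): 860.96 + 148.47 + 1371.46 = 2380.89
Landed cost (B) = invoice 128015.41 + 2380.89 + duty 24706.97 = 155103.27
Difference = |138263.46 − 155103.27| = 16839.81

Supplier A is cheaper by CNY 16839.81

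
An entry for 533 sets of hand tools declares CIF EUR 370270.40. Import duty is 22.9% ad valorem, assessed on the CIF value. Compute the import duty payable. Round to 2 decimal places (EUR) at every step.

Import duty = 370270.40 × 22.9% = 84791.92

Import duty: EUR 84791.92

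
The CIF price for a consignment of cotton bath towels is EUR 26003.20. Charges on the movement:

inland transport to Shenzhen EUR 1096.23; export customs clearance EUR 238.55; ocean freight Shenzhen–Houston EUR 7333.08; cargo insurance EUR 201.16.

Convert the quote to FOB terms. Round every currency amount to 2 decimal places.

FOB price: EUR 18468.96

Not relevant to the conversion: inland to port, export clearance — on the seller under both CIF and FOB; already in the CIF price and stays in the FOB price.
From CIF to FOB, the seller no longer bears: freight, insurance.
FOB price = 26003.20 − 7333.08 − 201.16 = 18468.96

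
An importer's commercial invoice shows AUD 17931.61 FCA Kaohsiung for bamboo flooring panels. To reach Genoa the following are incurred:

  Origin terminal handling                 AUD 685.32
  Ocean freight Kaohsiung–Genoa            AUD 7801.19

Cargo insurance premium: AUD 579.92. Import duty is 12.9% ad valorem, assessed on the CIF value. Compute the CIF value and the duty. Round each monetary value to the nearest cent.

CIF = FCA price + pre-shipment costs + freight + insurance
CIF = 17931.61 + 685.32 + 7801.19 + 579.92 = 26998.04
Import duty = 26998.04 × 12.9% = 3482.75

CIF value: AUD 26998.04; import duty: AUD 3482.75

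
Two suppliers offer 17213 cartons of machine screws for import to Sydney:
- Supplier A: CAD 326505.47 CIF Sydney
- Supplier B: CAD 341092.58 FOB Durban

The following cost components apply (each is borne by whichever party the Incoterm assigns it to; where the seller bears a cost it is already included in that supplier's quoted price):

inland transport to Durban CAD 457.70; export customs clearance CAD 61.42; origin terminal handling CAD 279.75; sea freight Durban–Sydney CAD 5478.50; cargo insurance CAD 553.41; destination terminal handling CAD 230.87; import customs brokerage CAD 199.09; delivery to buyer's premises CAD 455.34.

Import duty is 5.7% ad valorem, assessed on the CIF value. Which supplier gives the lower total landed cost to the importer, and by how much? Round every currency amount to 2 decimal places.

Supplier A (CIF):
The CIF price already equals the CIF value: 326505.47
Import duty = 326505.47 × 5.7% = 18610.81
Buyer bears (A): 230.87 + 199.09 + 455.34 = 885.30
Landed cost (A) = invoice 326505.47 + 885.30 + duty 18610.81 = 346001.58
Supplier B (FOB):
CIF value = FOB price + freight + insurance = 341092.58 + 5478.50 + 553.41 = 347124.49
Import duty = 347124.49 × 5.7% = 19786.10
Buyer bears (B): 5478.50 + 553.41 + 230.87 + 199.09 + 455.34 = 6917.21
Landed cost (B) = invoice 341092.58 + 6917.21 + duty 19786.10 = 367795.89
Difference = |346001.58 − 367795.89| = 21794.31

Supplier A is cheaper by CAD 21794.31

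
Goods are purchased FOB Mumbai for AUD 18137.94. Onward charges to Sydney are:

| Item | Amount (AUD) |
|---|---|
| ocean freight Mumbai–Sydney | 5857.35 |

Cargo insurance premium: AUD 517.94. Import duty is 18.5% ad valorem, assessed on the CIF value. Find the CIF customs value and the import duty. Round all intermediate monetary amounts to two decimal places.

CIF = FOB price + freight + insurance
CIF = 18137.94 + 5857.35 + 517.94 = 24513.23
Import duty = 24513.23 × 18.5% = 4534.95

CIF value: AUD 24513.23; import duty: AUD 4534.95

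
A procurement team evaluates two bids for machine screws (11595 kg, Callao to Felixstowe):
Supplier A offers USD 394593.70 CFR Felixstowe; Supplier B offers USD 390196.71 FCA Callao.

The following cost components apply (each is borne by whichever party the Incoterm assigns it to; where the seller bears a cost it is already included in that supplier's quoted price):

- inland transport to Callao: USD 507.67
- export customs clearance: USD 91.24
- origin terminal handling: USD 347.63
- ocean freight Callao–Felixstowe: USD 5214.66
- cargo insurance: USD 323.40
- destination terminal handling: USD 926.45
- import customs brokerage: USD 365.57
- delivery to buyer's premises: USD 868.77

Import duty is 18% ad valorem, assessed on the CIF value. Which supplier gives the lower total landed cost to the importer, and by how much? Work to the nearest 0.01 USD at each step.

Supplier A (CFR):
CIF value = CFR price + insurance = 394593.70 + 323.40 = 394917.10
Import duty = 394917.10 × 18% = 71085.08
Buyer bears (A): 323.40 + 926.45 + 365.57 + 868.77 = 2484.19
Landed cost (A) = invoice 394593.70 + 2484.19 + duty 71085.08 = 468162.97
Supplier B (FCA):
CIF value = FCA price + origin terminal + freight + insurance = 390196.71 + 347.63 + 5214.66 + 323.40 = 396082.40
Import duty = 396082.40 × 18% = 71294.83
Buyer bears (B): 347.63 + 5214.66 + 323.40 + 926.45 + 365.57 + 868.77 = 8046.48
Landed cost (B) = invoice 390196.71 + 8046.48 + duty 71294.83 = 469538.02
Difference = |468162.97 − 469538.02| = 1375.05

Supplier A is cheaper by USD 1375.05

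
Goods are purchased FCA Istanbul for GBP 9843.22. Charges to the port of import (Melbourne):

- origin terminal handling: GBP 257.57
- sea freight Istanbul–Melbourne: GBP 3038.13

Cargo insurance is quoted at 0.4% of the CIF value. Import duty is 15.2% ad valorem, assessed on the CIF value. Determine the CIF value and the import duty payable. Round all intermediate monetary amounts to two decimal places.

CIF value: GBP 13191.69; import duty: GBP 2005.14

Let C be the CIF value. C = FCA price + pre-shipment costs + freight + 0.4% × C
C − 0.4% × C = 9843.22 + 257.57 + 3038.13
0.996 × C = 13138.92
C = 13138.92 / 0.996 = 13191.69
Insurance premium = 0.4% × 13191.69 = 52.77
Import duty = 13191.69 × 15.2% = 2005.14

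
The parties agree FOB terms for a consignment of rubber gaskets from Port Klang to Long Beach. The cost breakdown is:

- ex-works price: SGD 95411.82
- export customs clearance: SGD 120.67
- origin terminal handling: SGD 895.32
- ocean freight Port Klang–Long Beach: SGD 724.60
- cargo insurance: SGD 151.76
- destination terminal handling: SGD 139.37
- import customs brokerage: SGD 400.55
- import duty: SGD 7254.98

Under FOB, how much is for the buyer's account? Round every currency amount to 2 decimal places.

FOB: the seller bears costs until goods are on board at the origin port; the buyer bears freight, insurance and all costs thereafter.
Seller's account: goods 95411.82 + export clearance 120.67 + origin terminal 895.32 = 96427.81
Buyer's account: freight 724.60 + insurance 151.76 + destination terminal 139.37 + brokerage 400.55 + duty 7254.98 = 8671.26

Buyer's account: SGD 8671.26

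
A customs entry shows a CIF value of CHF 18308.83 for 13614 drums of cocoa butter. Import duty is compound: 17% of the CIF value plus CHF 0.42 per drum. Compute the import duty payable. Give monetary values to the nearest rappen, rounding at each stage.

Ad valorem component: 18308.83 × 17% = 3112.50
Specific component: 13614 × 0.42 = 5717.88
Import duty = 3112.50 + 5717.88 = 8830.38

Import duty: CHF 8830.38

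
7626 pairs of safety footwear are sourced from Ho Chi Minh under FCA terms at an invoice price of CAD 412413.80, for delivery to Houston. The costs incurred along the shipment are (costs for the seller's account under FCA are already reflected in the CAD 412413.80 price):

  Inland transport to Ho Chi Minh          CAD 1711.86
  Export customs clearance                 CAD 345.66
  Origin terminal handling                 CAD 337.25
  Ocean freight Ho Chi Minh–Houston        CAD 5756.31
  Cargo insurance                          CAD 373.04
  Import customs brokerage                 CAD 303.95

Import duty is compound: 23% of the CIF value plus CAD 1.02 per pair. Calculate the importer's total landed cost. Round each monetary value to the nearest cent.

Total landed cost: CAD 523305.36

FCA: the seller delivers export-cleared goods to the carrier; the buyer bears costs from that point.
Already in the invoice (seller's account under FCA): inland to port, export clearance — exclude.
CIF value = FCA price + origin terminal + freight + insurance = 412413.80 + 337.25 + 5756.31 + 373.04 = 418880.40
Ad valorem component: 418880.40 × 23% = 96342.49
Specific component: 7626 × 1.02 = 7778.52
Import duty = 96342.49 + 7778.52 = 104121.01
Buyer bears: origin terminal 337.25 + freight 5756.31 + insurance 373.04 + brokerage 303.95 + duty 104121.01 = 110891.56
Landed cost = invoice 412413.80 + 110891.56 = 523305.36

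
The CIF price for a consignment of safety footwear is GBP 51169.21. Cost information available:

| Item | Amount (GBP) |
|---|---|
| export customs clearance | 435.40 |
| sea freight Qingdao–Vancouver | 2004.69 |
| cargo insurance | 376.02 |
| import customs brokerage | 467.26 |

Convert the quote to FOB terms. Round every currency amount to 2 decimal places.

FOB price: GBP 48788.50

Not relevant to the conversion: export clearance — on the seller under both CIF and FOB; already in the CIF price and stays in the FOB price. brokerage — on the buyer under both terms; not part of either seller's price.
From CIF to FOB, the seller no longer bears: freight, insurance.
FOB price = 51169.21 − 2004.69 − 376.02 = 48788.50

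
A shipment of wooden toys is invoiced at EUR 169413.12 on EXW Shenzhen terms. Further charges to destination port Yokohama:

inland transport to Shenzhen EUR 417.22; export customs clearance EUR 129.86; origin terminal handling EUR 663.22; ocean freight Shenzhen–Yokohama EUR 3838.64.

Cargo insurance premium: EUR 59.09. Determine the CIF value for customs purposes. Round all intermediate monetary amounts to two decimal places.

CIF value: EUR 174521.15

CIF = EXW price + pre-shipment costs + freight + insurance
CIF = 169413.12 + 417.22 + 129.86 + 663.22 + 3838.64 + 59.09 = 174521.15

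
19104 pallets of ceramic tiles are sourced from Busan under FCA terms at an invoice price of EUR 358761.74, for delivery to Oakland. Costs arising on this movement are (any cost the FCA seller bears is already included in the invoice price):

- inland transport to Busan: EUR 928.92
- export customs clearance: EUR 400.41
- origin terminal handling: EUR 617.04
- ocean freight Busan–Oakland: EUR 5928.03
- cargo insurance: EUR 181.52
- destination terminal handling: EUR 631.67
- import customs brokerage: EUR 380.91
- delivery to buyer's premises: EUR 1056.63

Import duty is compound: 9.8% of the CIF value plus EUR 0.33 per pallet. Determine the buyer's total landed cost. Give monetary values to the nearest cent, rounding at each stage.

FCA: the seller delivers export-cleared goods to the carrier; the buyer bears costs from that point.
Already in the invoice (seller's account under FCA): inland to port, export clearance — exclude.
CIF value = FCA price + origin terminal + freight + insurance = 358761.74 + 617.04 + 5928.03 + 181.52 = 365488.33
Ad valorem component: 365488.33 × 9.8% = 35817.86
Specific component: 19104 × 0.33 = 6304.32
Import duty = 35817.86 + 6304.32 = 42122.18
Buyer bears: origin terminal 617.04 + freight 5928.03 + insurance 181.52 + destination terminal 631.67 + brokerage 380.91 + delivery 1056.63 + duty 42122.18 = 50917.98
Landed cost = invoice 358761.74 + 50917.98 = 409679.72

Total landed cost: EUR 409679.72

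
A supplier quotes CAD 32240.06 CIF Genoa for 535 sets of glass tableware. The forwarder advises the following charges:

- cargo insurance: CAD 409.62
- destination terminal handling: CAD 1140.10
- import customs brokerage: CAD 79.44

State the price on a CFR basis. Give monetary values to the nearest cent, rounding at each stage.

CFR price: CAD 31830.44

Not relevant to the conversion: brokerage, destination terminal — on the buyer under both terms; not part of either seller's price.
From CIF to CFR, the seller no longer bears: insurance.
CFR price = 32240.06 − 409.62 = 31830.44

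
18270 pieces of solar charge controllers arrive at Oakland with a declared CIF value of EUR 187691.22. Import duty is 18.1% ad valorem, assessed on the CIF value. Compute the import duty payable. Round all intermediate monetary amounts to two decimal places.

Import duty = 187691.22 × 18.1% = 33972.11

Import duty: EUR 33972.11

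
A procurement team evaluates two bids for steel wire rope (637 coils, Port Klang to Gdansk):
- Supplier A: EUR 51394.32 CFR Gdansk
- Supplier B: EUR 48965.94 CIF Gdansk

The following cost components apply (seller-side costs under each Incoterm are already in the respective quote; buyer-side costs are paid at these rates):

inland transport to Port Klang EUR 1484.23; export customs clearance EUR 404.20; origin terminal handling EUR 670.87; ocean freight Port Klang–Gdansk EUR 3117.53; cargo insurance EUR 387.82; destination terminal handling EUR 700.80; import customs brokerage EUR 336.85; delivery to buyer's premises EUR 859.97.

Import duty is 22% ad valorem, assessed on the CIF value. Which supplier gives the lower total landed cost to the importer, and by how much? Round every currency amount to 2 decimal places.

Supplier B is cheaper by EUR 3435.76

Supplier A (CFR):
CIF value = CFR price + insurance = 51394.32 + 387.82 = 51782.14
Import duty = 51782.14 × 22% = 11392.07
Buyer bears (A): 387.82 + 700.80 + 336.85 + 859.97 = 2285.44
Landed cost (A) = invoice 51394.32 + 2285.44 + duty 11392.07 = 65071.83
Supplier B (CIF):
The CIF price already equals the CIF value: 48965.94
Import duty = 48965.94 × 22% = 10772.51
Buyer bears (B): 700.80 + 336.85 + 859.97 = 1897.62
Landed cost (B) = invoice 48965.94 + 1897.62 + duty 10772.51 = 61636.07
Difference = |65071.83 − 61636.07| = 3435.76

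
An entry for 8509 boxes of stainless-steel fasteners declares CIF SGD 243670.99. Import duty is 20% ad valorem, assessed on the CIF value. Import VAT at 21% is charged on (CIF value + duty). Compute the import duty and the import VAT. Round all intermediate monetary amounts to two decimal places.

Import duty = 243670.99 × 20% = 48734.20
VAT base = CIF + duty = 243670.99 + 48734.20 = 292405.19
Import VAT = 292405.19 × 21% = 61405.09

Import duty: SGD 48734.20; import VAT: SGD 61405.09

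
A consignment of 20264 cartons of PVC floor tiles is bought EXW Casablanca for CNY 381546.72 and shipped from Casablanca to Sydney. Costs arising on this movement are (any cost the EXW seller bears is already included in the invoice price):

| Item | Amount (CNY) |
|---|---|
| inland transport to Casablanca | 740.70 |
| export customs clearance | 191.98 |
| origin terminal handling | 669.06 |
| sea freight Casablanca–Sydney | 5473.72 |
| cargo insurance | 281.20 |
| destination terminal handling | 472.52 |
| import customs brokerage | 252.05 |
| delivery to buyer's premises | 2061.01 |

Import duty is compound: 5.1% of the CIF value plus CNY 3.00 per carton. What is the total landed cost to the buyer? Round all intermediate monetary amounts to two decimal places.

EXW: the seller makes goods available at their premises; the buyer bears all onward costs.
CIF value = EXW price + inland to port + export clearance + origin terminal + freight + insurance = 381546.72 + 740.70 + 191.98 + 669.06 + 5473.72 + 281.20 = 388903.38
Ad valorem component: 388903.38 × 5.1% = 19834.07
Specific component: 20264 × 3.00 = 60792.00
Import duty = 19834.07 + 60792.00 = 80626.07
Buyer bears: inland to port 740.70 + export clearance 191.98 + origin terminal 669.06 + freight 5473.72 + insurance 281.20 + destination terminal 472.52 + brokerage 252.05 + delivery 2061.01 + duty 80626.07 = 90768.31
Landed cost = invoice 381546.72 + 90768.31 = 472315.03

Total landed cost: CNY 472315.03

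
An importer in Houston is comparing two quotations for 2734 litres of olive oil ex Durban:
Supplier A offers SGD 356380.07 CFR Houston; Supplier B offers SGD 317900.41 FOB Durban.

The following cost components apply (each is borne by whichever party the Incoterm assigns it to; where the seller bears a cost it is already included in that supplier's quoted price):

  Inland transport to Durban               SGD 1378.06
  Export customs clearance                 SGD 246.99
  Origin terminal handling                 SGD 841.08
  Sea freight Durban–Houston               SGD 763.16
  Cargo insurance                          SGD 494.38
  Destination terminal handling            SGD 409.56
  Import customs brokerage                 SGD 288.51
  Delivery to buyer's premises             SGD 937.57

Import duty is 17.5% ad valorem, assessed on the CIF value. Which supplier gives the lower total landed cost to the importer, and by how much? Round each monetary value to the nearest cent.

Supplier A (CFR):
CIF value = CFR price + insurance = 356380.07 + 494.38 = 356874.45
Import duty = 356874.45 × 17.5% = 62453.03
Buyer bears (A): 494.38 + 409.56 + 288.51 + 937.57 = 2130.02
Landed cost (A) = invoice 356380.07 + 2130.02 + duty 62453.03 = 420963.12
Supplier B (FOB):
CIF value = FOB price + freight + insurance = 317900.41 + 763.16 + 494.38 = 319157.95
Import duty = 319157.95 × 17.5% = 55852.64
Buyer bears (B): 763.16 + 494.38 + 409.56 + 288.51 + 937.57 = 2893.18
Landed cost (B) = invoice 317900.41 + 2893.18 + duty 55852.64 = 376646.23
Difference = |420963.12 − 376646.23| = 44316.89

Supplier B is cheaper by SGD 44316.89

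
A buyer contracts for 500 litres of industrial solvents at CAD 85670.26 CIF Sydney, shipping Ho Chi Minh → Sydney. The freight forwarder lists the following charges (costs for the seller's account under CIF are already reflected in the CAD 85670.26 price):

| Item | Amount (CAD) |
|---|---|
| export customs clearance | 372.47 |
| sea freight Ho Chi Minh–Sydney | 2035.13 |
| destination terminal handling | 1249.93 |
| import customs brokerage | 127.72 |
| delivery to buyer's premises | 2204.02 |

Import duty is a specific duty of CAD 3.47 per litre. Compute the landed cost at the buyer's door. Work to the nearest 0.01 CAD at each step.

Total landed cost: CAD 90986.93

CIF: the seller pays costs through ocean freight and marine insurance to the destination port.
Already in the invoice (seller's account under CIF): export clearance, freight — exclude.
The CIF price already equals the CIF value: 85670.26
Import duty = 500 × 3.47 = 1735.00
Buyer bears: destination terminal 1249.93 + brokerage 127.72 + delivery 2204.02 + duty 1735.00 = 5316.67
Landed cost = invoice 85670.26 + 5316.67 = 90986.93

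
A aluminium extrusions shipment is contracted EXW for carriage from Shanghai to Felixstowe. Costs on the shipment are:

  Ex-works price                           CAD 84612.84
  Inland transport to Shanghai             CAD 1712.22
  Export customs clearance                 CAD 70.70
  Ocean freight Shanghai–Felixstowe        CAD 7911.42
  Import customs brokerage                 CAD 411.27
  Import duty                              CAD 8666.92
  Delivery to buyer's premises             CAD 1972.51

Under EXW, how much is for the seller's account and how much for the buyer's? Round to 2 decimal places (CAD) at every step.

EXW: the seller makes goods available at their premises; the buyer bears all onward costs.
Seller's account: goods 84612.84 = 84612.84
Buyer's account: inland to port 1712.22 + export clearance 70.70 + freight 7911.42 + brokerage 411.27 + duty 8666.92 + delivery 1972.51 = 20745.04

Seller: CAD 84612.84; buyer: CAD 20745.04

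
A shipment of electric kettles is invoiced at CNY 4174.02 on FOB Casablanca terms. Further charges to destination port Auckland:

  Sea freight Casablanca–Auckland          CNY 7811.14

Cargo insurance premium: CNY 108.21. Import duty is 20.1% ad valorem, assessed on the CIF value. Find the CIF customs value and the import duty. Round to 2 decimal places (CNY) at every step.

CIF = FOB price + freight + insurance
CIF = 4174.02 + 7811.14 + 108.21 = 12093.37
Import duty = 12093.37 × 20.1% = 2430.77

CIF value: CNY 12093.37; import duty: CNY 2430.77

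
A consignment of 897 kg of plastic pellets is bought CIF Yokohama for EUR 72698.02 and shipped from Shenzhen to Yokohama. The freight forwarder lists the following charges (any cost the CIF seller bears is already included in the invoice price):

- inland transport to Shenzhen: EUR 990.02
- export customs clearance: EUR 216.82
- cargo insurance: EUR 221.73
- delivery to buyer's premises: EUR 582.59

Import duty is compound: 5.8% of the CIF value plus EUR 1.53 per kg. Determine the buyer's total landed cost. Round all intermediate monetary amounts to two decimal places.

CIF: the seller pays costs through ocean freight and marine insurance to the destination port.
Already in the invoice (seller's account under CIF): inland to port, export clearance, insurance — exclude.
The CIF price already equals the CIF value: 72698.02
Ad valorem component: 72698.02 × 5.8% = 4216.49
Specific component: 897 × 1.53 = 1372.41
Import duty = 4216.49 + 1372.41 = 5588.90
Buyer bears: delivery 582.59 + duty 5588.90 = 6171.49
Landed cost = invoice 72698.02 + 6171.49 = 78869.51

Total landed cost: EUR 78869.51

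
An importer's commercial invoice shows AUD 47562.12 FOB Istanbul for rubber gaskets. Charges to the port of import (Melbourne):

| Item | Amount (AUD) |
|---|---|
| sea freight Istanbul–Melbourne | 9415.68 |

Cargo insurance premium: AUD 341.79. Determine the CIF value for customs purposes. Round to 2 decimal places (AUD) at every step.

CIF = FOB price + freight + insurance
CIF = 47562.12 + 9415.68 + 341.79 = 57319.59

CIF value: AUD 57319.59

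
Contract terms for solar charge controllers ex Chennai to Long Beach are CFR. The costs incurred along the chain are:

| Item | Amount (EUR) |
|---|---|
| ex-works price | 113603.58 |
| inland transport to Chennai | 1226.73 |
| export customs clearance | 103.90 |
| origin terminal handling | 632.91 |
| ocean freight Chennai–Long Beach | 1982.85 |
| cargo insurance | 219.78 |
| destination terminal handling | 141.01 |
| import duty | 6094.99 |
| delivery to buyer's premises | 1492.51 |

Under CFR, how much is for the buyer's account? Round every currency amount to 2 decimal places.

Buyer's account: EUR 7948.29

CFR: the seller pays costs through ocean freight to the destination port, but not insurance.
Seller's account: goods 113603.58 + inland to port 1226.73 + export clearance 103.90 + origin terminal 632.91 + freight 1982.85 = 117549.97
Buyer's account: insurance 219.78 + destination terminal 141.01 + duty 6094.99 + delivery 1492.51 = 7948.29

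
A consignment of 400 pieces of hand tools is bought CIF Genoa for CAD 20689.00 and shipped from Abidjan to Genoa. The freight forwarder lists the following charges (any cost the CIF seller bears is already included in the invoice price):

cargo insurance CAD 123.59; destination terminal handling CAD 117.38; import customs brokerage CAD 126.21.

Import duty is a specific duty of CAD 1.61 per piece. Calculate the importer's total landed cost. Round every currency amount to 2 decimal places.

Total landed cost: CAD 21576.59

CIF: the seller pays costs through ocean freight and marine insurance to the destination port.
Already in the invoice (seller's account under CIF): insurance — exclude.
The CIF price already equals the CIF value: 20689.00
Import duty = 400 × 1.61 = 644.00
Buyer bears: destination terminal 117.38 + brokerage 126.21 + duty 644.00 = 887.59
Landed cost = invoice 20689.00 + 887.59 = 21576.59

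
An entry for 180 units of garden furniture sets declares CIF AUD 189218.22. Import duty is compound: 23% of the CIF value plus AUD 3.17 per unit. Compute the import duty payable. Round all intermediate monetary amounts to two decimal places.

Import duty: AUD 44090.79

Ad valorem component: 189218.22 × 23% = 43520.19
Specific component: 180 × 3.17 = 570.60
Import duty = 43520.19 + 570.60 = 44090.79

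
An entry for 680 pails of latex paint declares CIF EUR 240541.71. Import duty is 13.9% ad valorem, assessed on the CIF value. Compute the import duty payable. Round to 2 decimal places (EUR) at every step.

Import duty: EUR 33435.30

Import duty = 240541.71 × 13.9% = 33435.30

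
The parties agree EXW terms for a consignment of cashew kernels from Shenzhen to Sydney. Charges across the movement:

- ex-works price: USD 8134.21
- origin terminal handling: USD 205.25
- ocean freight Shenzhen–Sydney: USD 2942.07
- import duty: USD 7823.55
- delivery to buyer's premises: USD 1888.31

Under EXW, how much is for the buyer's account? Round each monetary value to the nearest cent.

EXW: the seller makes goods available at their premises; the buyer bears all onward costs.
Seller's account: goods 8134.21 = 8134.21
Buyer's account: origin terminal 205.25 + freight 2942.07 + duty 7823.55 + delivery 1888.31 = 12859.18

Buyer's account: USD 12859.18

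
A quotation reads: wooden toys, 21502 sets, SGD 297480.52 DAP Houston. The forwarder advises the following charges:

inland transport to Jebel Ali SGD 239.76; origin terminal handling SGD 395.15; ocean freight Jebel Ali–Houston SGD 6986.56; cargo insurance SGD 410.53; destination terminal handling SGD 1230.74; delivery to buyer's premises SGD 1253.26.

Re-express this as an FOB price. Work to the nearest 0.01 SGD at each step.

FOB price: SGD 287599.43

Not relevant to the conversion: origin terminal, inland to port — on the seller under both DAP and FOB; already in the DAP price and stays in the FOB price.
From DAP to FOB, the seller no longer bears: freight, insurance, destination terminal, delivery.
FOB price = 297480.52 − 6986.56 − 410.53 − 1230.74 − 1253.26 = 287599.43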